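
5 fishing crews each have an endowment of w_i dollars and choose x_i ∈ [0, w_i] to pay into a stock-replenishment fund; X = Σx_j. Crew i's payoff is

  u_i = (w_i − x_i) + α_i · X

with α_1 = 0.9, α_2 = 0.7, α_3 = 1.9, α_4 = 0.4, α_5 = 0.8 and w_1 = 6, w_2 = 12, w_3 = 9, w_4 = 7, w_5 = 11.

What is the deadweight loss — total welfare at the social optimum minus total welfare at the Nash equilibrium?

∂u_i/∂x_i = α_i − 1, so crew i contributes w_i if α_i > 1, else 0.
α_i > 1 for i ∈ {3}; NE contributions (0, 0, 9, 0, 0), X = 9.
W^NE = Σw_i − X^NE + (Σα_i)·X^NE = 45 + 3.7·9 = 78.3.
Planner: ∂(Σu_j)/∂x_i = Σα_j − 1 = 3.7 > 0, so everyone contributes w_i; X^SO = 45, W^SO = 45 + 3.7·45 = 211.5.
Deadweight loss = 133.2.

133.2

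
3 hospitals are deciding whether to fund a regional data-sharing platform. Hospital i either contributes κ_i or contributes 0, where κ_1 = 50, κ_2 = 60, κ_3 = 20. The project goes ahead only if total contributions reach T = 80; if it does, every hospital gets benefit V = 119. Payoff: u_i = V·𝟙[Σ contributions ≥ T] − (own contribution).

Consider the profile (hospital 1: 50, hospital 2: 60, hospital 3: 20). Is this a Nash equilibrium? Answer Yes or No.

Total = 130 ≥ 80: provided.
Hospital 1 (pledges 50, payoff 69): dropping to 0 → total 80, payoff 119. Profitable deviation.

No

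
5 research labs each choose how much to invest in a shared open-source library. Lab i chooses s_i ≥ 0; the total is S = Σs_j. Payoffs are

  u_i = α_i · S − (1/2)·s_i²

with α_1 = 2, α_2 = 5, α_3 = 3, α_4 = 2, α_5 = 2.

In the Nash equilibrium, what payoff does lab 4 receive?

Lab i's FOC: ∂u_i/∂s_i = α_i − s_i = 0, so s_i* = α_i.
NE contributions = (2, 5, 3, 2, 2); S = 14.
u_4 = α_4·S − ½·(s_4)² = 2·14 − ½·2² = 26.

26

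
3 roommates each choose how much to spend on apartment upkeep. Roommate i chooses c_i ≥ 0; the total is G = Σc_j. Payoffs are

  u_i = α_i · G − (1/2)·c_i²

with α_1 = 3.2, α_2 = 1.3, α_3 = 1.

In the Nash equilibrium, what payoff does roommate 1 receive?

12.48

Roommate i's FOC: ∂u_i/∂c_i = α_i − c_i = 0, so c_i* = α_i.
NE contributions = (3.2, 1.3, 1); G = 5.5.
u_1 = α_1·G − ½·(c_1)² = 3.2·5.5 − ½·3.2² = 12.48.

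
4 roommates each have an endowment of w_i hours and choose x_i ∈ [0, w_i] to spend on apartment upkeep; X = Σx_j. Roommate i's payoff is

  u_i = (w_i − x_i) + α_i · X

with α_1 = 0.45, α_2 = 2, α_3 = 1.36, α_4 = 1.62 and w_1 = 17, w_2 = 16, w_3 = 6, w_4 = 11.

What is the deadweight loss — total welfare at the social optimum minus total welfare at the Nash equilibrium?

75.31

∂u_i/∂x_i = α_i − 1, so roommate i contributes w_i if α_i > 1, else 0.
α_i > 1 for i ∈ {2, 3, 4}; NE contributions (0, 16, 6, 11), X = 33.
W^NE = Σw_i − X^NE + (Σα_i)·X^NE = 50 + 4.43·33 = 196.19.
Planner: ∂(Σu_j)/∂x_i = Σα_j − 1 = 4.43 > 0, so everyone contributes w_i; X^SO = 50, W^SO = 50 + 4.43·50 = 271.5.
Deadweight loss = 75.31.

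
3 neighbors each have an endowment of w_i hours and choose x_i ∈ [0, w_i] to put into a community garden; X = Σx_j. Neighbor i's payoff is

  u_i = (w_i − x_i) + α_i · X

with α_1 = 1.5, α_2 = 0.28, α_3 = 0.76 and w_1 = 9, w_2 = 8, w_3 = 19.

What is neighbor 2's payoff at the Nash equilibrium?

∂u_i/∂x_i = α_i − 1, so neighbor i contributes w_i if α_i > 1, else 0.
α_i > 1 for i ∈ {1}; NE contributions (9, 0, 0), X = 9.
u_2 = (8 − 0) + 0.28·9 = 10.52.

10.52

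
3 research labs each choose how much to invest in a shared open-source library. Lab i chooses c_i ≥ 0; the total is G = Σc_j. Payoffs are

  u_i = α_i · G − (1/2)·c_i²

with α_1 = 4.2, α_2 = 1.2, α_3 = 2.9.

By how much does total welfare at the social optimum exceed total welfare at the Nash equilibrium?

48.19

Lab i's FOC: ∂u_i/∂c_i = α_i − c_i = 0, so c_i* = α_i.
NE contributions = (4.2, 1.2, 2.9); G = 8.3.
W^NE = (Σα)·G − ½Σα_i² = 8.3² − ½·27.49 = 55.145.
Planner sets c_i = Σα_j = 8.3 for every i, so G^SO = 3·8.3 = 24.9.
W^SO = (Σα)·G^SO − ½·3·(Σα)² = (3/2)·8.3² = 103.335.
Deadweight loss = W^SO − W^NE = 48.19.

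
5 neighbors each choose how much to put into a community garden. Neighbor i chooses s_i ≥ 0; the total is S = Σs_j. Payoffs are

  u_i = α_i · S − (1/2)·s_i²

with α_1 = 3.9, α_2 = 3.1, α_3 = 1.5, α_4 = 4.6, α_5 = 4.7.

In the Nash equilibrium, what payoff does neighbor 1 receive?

Neighbor i's FOC: ∂u_i/∂s_i = α_i − s_i = 0, so s_i* = α_i.
NE contributions = (3.9, 3.1, 1.5, 4.6, 4.7); S = 17.8.
u_1 = α_1·S − ½·(s_1)² = 3.9·17.8 − ½·3.9² = 61.815.

61.815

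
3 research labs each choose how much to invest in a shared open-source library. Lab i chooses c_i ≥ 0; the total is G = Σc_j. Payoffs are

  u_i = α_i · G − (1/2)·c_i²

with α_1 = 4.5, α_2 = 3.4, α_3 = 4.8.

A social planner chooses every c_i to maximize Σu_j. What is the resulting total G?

38.1

Planner FOC: ∂(Σu_j)/∂c_i = (Σα_j) − c_i = 0, so c_i^SO = Σα_j = 12.7 for every i; G^SO = 38.1.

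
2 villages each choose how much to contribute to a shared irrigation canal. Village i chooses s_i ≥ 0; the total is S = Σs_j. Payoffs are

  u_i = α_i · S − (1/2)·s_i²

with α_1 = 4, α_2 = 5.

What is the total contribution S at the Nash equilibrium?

Village i's FOC: ∂u_i/∂s_i = α_i − s_i = 0, so s_i* = α_i.
NE contributions = (4, 5); S = 9.

9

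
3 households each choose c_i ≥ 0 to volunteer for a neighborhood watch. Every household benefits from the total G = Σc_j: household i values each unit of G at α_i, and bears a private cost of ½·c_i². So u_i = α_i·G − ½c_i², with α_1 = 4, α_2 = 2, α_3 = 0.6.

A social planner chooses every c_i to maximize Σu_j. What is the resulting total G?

19.8

Planner FOC: ∂(Σu_j)/∂c_i = (Σα_j) − c_i = 0, so c_i^SO = Σα_j = 6.6 for every i; G^SO = 19.8.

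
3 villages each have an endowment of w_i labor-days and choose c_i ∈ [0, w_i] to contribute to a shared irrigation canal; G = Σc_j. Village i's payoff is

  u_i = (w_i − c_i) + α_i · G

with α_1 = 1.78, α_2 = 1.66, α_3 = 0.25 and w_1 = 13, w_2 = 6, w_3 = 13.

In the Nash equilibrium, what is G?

∂u_i/∂c_i = α_i − 1, so village i contributes w_i if α_i > 1, else 0.
α_i > 1 for i ∈ {1, 2}; NE contributions (13, 6, 0), G = 19.

19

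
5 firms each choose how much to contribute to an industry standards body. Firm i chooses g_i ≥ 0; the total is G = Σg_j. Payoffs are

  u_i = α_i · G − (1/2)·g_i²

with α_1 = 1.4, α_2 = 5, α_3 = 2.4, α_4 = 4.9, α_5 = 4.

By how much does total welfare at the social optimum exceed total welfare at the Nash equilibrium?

Firm i's FOC: ∂u_i/∂g_i = α_i − g_i = 0, so g_i* = α_i.
NE contributions = (1.4, 5, 2.4, 4.9, 4); G = 17.7.
W^NE = (Σα)·G − ½Σα_i² = 17.7² − ½·72.73 = 276.925.
Planner sets g_i = Σα_j = 17.7 for every i, so G^SO = 5·17.7 = 88.5.
W^SO = (Σα)·G^SO − ½·5·(Σα)² = (5/2)·17.7² = 783.225.
Deadweight loss = W^SO − W^NE = 506.3.

506.3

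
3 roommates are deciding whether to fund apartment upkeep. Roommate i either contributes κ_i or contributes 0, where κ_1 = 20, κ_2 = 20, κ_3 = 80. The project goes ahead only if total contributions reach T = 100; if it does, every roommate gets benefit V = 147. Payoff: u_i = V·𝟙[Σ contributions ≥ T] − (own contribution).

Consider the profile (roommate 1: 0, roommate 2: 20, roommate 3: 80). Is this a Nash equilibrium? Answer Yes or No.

Total = 100 ≥ 100: provided.
Roommate 1 (pledges 0, payoff 147): pledging 20 → total 120, payoff 127. No gain.
Roommate 2 (pledges 20, payoff 127): dropping to 0 → total 80, payoff 0. No gain.
Roommate 3 (pledges 80, payoff 67): dropping to 0 → total 20, payoff 0. No gain.

Yes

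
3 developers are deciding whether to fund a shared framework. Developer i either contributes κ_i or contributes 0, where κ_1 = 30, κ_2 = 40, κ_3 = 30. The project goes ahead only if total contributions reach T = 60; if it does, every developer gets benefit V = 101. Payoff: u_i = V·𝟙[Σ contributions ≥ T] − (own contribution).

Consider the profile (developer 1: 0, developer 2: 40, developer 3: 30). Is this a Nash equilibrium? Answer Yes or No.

Total = 70 ≥ 60: provided.
Developer 1 (pledges 0, payoff 101): pledging 30 → total 100, payoff 71. No gain.
Developer 2 (pledges 40, payoff 61): dropping to 0 → total 30, payoff 0. No gain.
Developer 3 (pledges 30, payoff 71): dropping to 0 → total 40, payoff 0. No gain.

Yes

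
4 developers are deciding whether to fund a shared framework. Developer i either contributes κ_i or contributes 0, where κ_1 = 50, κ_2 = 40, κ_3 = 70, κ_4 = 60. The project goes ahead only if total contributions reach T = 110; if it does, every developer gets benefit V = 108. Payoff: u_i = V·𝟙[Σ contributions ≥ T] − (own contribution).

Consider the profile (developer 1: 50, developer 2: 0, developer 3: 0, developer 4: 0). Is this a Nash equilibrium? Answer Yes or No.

No

Total = 50 < 110: not provided.
Developer 1 (pledges 50, payoff -50): dropping to 0 → total 0, payoff 0. Profitable deviation.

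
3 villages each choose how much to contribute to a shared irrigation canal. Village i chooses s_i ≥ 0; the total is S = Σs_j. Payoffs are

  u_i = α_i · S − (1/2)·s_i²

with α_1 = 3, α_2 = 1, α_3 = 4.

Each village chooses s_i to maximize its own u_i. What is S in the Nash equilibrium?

Village i's FOC: ∂u_i/∂s_i = α_i − s_i = 0, so s_i* = α_i.
NE contributions = (3, 1, 4); S = 8.

8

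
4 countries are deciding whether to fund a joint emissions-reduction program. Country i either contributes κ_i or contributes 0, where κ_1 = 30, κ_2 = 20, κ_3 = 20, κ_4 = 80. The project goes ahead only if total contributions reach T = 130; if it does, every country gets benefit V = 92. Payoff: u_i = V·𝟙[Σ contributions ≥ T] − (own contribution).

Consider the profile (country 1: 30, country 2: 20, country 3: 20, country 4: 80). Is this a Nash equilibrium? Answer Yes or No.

Total = 150 ≥ 130: provided.
Country 1 (pledges 30, payoff 62): dropping to 0 → total 120, payoff 0. No gain.
Country 2 (pledges 20, payoff 72): dropping to 0 → total 130, payoff 92. Profitable deviation.

No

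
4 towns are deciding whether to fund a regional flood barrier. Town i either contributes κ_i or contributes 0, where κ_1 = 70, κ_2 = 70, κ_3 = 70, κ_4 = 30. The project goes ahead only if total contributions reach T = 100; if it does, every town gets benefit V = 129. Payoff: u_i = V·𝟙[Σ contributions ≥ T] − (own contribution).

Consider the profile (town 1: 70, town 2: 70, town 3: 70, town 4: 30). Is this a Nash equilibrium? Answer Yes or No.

Total = 240 ≥ 100: provided.
Town 1 (pledges 70, payoff 59): dropping to 0 → total 170, payoff 129. Profitable deviation.

No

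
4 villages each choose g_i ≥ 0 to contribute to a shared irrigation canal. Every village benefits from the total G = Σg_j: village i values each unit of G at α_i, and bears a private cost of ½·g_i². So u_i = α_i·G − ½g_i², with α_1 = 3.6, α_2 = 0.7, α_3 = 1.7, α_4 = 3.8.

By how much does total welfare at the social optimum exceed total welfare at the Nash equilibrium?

Village i's FOC: ∂u_i/∂g_i = α_i − g_i = 0, so g_i* = α_i.
NE contributions = (3.6, 0.7, 1.7, 3.8); G = 9.8.
W^NE = (Σα)·G − ½Σα_i² = 9.8² − ½·30.78 = 80.65.
Planner sets g_i = Σα_j = 9.8 for every i, so G^SO = 4·9.8 = 39.2.
W^SO = (Σα)·G^SO − ½·4·(Σα)² = (4/2)·9.8² = 192.08.
Deadweight loss = W^SO − W^NE = 111.43.

111.43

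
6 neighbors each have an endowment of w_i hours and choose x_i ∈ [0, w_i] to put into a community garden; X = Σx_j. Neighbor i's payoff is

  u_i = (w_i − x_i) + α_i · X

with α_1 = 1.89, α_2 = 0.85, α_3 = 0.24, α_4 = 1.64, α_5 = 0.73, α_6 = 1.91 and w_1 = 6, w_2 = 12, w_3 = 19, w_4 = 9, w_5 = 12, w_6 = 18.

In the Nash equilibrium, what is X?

∂u_i/∂x_i = α_i − 1, so neighbor i contributes w_i if α_i > 1, else 0.
α_i > 1 for i ∈ {1, 4, 6}; NE contributions (6, 0, 0, 9, 0, 18), X = 33.

33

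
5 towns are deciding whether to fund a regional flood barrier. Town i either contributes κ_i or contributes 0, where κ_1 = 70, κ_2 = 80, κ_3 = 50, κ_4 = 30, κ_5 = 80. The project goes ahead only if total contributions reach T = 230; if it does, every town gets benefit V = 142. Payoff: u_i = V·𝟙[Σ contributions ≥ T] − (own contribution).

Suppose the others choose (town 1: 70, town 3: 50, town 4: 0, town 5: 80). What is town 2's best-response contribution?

Others' total = 200. Contributing 80 brings total to 280 ≥ 230: gain V − κ_2 = 62.
Best response: 80.

80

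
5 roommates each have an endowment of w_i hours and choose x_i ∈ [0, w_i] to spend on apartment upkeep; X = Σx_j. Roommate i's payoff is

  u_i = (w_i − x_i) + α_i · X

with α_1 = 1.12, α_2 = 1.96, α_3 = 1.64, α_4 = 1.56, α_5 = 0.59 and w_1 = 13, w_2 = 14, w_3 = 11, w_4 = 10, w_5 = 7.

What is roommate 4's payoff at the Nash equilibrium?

∂u_i/∂x_i = α_i − 1, so roommate i contributes w_i if α_i > 1, else 0.
α_i > 1 for i ∈ {1, 2, 3, 4}; NE contributions (13, 14, 11, 10, 0), X = 48.
u_4 = (10 − 10) + 1.56·48 = 74.88.

74.88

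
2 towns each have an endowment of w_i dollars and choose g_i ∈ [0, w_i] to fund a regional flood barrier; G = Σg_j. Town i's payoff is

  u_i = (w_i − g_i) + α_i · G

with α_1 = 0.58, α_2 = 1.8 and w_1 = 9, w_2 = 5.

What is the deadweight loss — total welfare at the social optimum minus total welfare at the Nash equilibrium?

12.42

∂u_i/∂g_i = α_i − 1, so town i contributes w_i if α_i > 1, else 0.
α_i > 1 for i ∈ {2}; NE contributions (0, 5), G = 5.
W^NE = Σw_i − G^NE + (Σα_i)·G^NE = 14 + 1.38·5 = 20.9.
Planner: ∂(Σu_j)/∂g_i = Σα_j − 1 = 1.38 > 0, so everyone contributes w_i; G^SO = 14, W^SO = 14 + 1.38·14 = 33.32.
Deadweight loss = 12.42.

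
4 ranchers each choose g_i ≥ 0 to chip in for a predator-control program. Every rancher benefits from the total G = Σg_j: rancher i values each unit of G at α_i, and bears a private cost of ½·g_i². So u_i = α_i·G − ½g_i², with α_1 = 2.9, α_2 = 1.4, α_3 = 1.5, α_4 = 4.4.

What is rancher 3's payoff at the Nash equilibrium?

Rancher i's FOC: ∂u_i/∂g_i = α_i − g_i = 0, so g_i* = α_i.
NE contributions = (2.9, 1.4, 1.5, 4.4); G = 10.2.
u_3 = α_3·G − ½·(g_3)² = 1.5·10.2 − ½·1.5² = 14.175.

14.175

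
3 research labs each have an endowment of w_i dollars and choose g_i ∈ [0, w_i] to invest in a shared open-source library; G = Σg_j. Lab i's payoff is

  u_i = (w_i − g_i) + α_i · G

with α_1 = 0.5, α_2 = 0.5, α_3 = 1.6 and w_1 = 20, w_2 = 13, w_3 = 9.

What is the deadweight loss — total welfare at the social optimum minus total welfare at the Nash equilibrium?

∂u_i/∂g_i = α_i − 1, so lab i contributes w_i if α_i > 1, else 0.
α_i > 1 for i ∈ {3}; NE contributions (0, 0, 9), G = 9.
W^NE = Σw_i − G^NE + (Σα_i)·G^NE = 42 + 1.6·9 = 56.4.
Planner: ∂(Σu_j)/∂g_i = Σα_j − 1 = 1.6 > 0, so everyone contributes w_i; G^SO = 42, W^SO = 42 + 1.6·42 = 109.2.
Deadweight loss = 52.8.

52.8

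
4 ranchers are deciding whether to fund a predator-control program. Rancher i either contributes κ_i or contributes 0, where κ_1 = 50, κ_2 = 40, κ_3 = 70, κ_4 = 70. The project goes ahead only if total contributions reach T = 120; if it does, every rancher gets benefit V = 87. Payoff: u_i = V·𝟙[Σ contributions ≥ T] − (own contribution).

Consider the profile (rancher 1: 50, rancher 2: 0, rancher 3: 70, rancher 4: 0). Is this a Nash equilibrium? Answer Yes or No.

Total = 120 ≥ 120: provided.
Rancher 1 (pledges 50, payoff 37): dropping to 0 → total 70, payoff 0. No gain.
Rancher 2 (pledges 0, payoff 87): pledging 40 → total 160, payoff 47. No gain.
Rancher 3 (pledges 70, payoff 17): dropping to 0 → total 50, payoff 0. No gain.
Rancher 4 (pledges 0, payoff 87): pledging 70 → total 190, payoff 17. No gain.

Yes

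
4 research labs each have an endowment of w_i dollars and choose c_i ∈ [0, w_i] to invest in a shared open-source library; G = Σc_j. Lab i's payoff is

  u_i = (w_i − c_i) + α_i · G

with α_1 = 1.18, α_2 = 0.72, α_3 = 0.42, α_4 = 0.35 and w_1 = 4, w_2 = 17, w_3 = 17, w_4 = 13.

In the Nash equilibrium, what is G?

∂u_i/∂c_i = α_i − 1, so lab i contributes w_i if α_i > 1, else 0.
α_i > 1 for i ∈ {1}; NE contributions (4, 0, 0, 0), G = 4.

4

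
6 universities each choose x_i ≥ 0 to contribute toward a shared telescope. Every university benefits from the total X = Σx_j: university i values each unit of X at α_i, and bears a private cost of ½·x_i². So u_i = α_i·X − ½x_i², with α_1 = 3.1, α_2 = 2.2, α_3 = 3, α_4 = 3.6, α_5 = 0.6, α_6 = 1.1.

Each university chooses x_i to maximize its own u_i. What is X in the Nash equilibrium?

University i's FOC: ∂u_i/∂x_i = α_i − x_i = 0, so x_i* = α_i.
NE contributions = (3.1, 2.2, 3, 3.6, 0.6, 1.1); X = 13.6.

13.6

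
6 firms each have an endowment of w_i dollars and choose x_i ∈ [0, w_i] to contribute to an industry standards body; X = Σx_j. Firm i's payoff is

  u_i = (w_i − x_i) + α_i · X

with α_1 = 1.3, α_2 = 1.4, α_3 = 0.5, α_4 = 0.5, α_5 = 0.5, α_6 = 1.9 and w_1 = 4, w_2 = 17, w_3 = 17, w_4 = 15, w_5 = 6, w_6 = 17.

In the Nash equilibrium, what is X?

∂u_i/∂x_i = α_i − 1, so firm i contributes w_i if α_i > 1, else 0.
α_i > 1 for i ∈ {1, 2, 6}; NE contributions (4, 17, 0, 0, 0, 17), X = 38.

38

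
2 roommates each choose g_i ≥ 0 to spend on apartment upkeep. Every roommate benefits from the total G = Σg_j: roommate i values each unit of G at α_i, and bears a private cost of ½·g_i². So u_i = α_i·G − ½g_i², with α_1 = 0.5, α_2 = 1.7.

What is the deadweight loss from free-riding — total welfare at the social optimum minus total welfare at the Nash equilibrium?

Roommate i's FOC: ∂u_i/∂g_i = α_i − g_i = 0, so g_i* = α_i.
NE contributions = (0.5, 1.7); G = 2.2.
W^NE = (Σα)·G − ½Σα_i² = 2.2² − ½·3.14 = 3.27.
Planner sets g_i = Σα_j = 2.2 for every i, so G^SO = 2·2.2 = 4.4.
W^SO = (Σα)·G^SO − ½·2·(Σα)² = (2/2)·2.2² = 4.84.
Deadweight loss = W^SO − W^NE = 1.57.

1.57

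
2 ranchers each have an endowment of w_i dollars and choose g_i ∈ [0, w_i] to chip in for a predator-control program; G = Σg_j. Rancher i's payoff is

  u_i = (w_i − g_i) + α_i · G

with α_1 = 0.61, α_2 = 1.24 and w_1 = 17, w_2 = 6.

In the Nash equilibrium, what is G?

∂u_i/∂g_i = α_i − 1, so rancher i contributes w_i if α_i > 1, else 0.
α_i > 1 for i ∈ {2}; NE contributions (0, 6), G = 6.

6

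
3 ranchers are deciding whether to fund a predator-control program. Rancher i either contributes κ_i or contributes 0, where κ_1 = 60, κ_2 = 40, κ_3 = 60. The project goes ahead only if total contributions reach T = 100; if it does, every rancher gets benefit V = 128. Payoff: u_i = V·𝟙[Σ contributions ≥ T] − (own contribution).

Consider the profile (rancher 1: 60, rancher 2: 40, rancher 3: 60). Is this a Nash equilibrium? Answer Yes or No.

No

Total = 160 ≥ 100: provided.
Rancher 1 (pledges 60, payoff 68): dropping to 0 → total 100, payoff 128. Profitable deviation.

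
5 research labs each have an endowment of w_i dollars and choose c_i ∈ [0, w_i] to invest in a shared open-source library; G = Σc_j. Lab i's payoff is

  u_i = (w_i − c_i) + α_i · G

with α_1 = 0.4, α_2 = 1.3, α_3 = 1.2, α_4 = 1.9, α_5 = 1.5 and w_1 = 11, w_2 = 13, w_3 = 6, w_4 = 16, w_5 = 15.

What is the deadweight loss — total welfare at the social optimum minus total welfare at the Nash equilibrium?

58.3

∂u_i/∂c_i = α_i − 1, so lab i contributes w_i if α_i > 1, else 0.
α_i > 1 for i ∈ {2, 3, 4, 5}; NE contributions (0, 13, 6, 16, 15), G = 50.
W^NE = Σw_i − G^NE + (Σα_i)·G^NE = 61 + 5.3·50 = 326.
Planner: ∂(Σu_j)/∂c_i = Σα_j − 1 = 5.3 > 0, so everyone contributes w_i; G^SO = 61, W^SO = 61 + 5.3·61 = 384.3.
Deadweight loss = 58.3.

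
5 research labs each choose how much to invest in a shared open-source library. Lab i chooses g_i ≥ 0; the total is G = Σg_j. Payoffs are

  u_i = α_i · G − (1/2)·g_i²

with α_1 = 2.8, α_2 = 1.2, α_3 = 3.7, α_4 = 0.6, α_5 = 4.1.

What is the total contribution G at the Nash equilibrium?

Lab i's FOC: ∂u_i/∂g_i = α_i − g_i = 0, so g_i* = α_i.
NE contributions = (2.8, 1.2, 3.7, 0.6, 4.1); G = 12.4.

12.4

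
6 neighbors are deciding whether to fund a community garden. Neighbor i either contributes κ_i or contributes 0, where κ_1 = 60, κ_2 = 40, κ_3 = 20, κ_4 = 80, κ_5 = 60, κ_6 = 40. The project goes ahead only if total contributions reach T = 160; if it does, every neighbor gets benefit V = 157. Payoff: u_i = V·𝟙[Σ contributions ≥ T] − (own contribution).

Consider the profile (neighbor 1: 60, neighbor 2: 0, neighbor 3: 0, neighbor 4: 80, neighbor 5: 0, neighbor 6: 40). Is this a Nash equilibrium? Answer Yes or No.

Total = 180 ≥ 160: provided.
Neighbor 1 (pledges 60, payoff 97): dropping to 0 → total 120, payoff 0. No gain.
Neighbor 2 (pledges 0, payoff 157): pledging 40 → total 220, payoff 117. No gain.
Neighbor 3 (pledges 0, payoff 157): pledging 20 → total 200, payoff 137. No gain.
Neighbor 4 (pledges 80, payoff 77): dropping to 0 → total 100, payoff 0. No gain.
Neighbor 5 (pledges 0, payoff 157): pledging 60 → total 240, payoff 97. No gain.
Neighbor 6 (pledges 40, payoff 117): dropping to 0 → total 140, payoff 0. No gain.

Yes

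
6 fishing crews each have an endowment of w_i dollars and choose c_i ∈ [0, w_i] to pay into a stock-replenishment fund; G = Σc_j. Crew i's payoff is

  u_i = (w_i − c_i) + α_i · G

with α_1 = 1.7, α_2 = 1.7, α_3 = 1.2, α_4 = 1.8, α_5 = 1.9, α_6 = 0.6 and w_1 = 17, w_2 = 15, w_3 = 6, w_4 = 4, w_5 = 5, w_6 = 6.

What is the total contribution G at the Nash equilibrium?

47

∂u_i/∂c_i = α_i − 1, so crew i contributes w_i if α_i > 1, else 0.
α_i > 1 for i ∈ {1, 2, 3, 4, 5}; NE contributions (17, 15, 6, 4, 5, 0), G = 47.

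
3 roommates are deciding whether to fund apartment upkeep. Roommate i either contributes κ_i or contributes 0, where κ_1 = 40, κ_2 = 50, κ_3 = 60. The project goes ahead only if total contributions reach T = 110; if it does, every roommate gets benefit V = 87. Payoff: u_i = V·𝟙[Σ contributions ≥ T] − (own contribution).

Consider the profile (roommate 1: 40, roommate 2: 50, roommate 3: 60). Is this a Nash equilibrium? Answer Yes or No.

No

Total = 150 ≥ 110: provided.
Roommate 1 (pledges 40, payoff 47): dropping to 0 → total 110, payoff 87. Profitable deviation.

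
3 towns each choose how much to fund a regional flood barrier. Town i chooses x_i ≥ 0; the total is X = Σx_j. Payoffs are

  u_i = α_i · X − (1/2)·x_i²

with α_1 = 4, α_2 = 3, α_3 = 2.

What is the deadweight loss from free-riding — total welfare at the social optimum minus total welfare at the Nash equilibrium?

55

Town i's FOC: ∂u_i/∂x_i = α_i − x_i = 0, so x_i* = α_i.
NE contributions = (4, 3, 2); X = 9.
W^NE = (Σα)·X − ½Σα_i² = 9² − ½·29 = 66.5.
Planner sets x_i = Σα_j = 9 for every i, so X^SO = 3·9 = 27.
W^SO = (Σα)·X^SO − ½·3·(Σα)² = (3/2)·9² = 121.5.
Deadweight loss = W^SO − W^NE = 55.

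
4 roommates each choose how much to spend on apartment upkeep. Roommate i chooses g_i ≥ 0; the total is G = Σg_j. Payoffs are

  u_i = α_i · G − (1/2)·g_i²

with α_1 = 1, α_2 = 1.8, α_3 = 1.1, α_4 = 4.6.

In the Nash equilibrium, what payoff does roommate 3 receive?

Roommate i's FOC: ∂u_i/∂g_i = α_i − g_i = 0, so g_i* = α_i.
NE contributions = (1, 1.8, 1.1, 4.6); G = 8.5.
u_3 = α_3·G − ½·(g_3)² = 1.1·8.5 − ½·1.1² = 8.745.

8.745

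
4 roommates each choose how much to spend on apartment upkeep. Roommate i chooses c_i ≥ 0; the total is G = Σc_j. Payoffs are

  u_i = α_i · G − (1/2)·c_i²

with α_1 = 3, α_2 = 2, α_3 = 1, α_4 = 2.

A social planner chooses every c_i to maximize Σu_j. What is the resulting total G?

Planner FOC: ∂(Σu_j)/∂c_i = (Σα_j) − c_i = 0, so c_i^SO = Σα_j = 8 for every i; G^SO = 32.

32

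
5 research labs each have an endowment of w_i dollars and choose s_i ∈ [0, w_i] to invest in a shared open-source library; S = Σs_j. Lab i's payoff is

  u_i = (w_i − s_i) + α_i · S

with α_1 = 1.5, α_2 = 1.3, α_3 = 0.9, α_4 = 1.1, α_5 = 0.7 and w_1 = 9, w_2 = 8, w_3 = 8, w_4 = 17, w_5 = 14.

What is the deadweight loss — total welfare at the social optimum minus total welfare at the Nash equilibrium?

∂u_i/∂s_i = α_i − 1, so lab i contributes w_i if α_i > 1, else 0.
α_i > 1 for i ∈ {1, 2, 4}; NE contributions (9, 8, 0, 17, 0), S = 34.
W^NE = Σw_i − S^NE + (Σα_i)·S^NE = 56 + 4.5·34 = 209.
Planner: ∂(Σu_j)/∂s_i = Σα_j − 1 = 4.5 > 0, so everyone contributes w_i; S^SO = 56, W^SO = 56 + 4.5·56 = 308.
Deadweight loss = 99.

99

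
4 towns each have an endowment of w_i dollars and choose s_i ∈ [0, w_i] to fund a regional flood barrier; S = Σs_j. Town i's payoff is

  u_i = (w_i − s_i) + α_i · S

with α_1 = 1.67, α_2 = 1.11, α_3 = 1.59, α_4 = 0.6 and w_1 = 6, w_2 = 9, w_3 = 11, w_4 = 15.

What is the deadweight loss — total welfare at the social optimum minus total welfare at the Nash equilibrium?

∂u_i/∂s_i = α_i − 1, so town i contributes w_i if α_i > 1, else 0.
α_i > 1 for i ∈ {1, 2, 3}; NE contributions (6, 9, 11, 0), S = 26.
W^NE = Σw_i − S^NE + (Σα_i)·S^NE = 41 + 3.97·26 = 144.22.
Planner: ∂(Σu_j)/∂s_i = Σα_j − 1 = 3.97 > 0, so everyone contributes w_i; S^SO = 41, W^SO = 41 + 3.97·41 = 203.77.
Deadweight loss = 59.55.

59.55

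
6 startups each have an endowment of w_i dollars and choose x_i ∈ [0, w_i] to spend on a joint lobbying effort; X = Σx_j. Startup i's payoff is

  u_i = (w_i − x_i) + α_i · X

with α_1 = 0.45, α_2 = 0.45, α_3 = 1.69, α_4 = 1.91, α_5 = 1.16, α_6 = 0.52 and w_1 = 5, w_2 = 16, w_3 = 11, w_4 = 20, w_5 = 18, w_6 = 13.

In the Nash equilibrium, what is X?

∂u_i/∂x_i = α_i − 1, so startup i contributes w_i if α_i > 1, else 0.
α_i > 1 for i ∈ {3, 4, 5}; NE contributions (0, 0, 11, 20, 18, 0), X = 49.

49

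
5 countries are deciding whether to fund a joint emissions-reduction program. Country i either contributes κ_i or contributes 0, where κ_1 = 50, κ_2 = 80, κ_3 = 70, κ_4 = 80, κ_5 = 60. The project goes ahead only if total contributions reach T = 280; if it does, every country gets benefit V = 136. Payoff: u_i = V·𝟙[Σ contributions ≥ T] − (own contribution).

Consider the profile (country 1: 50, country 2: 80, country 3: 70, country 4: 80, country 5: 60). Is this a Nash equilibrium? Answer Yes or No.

Total = 340 ≥ 280: provided.
Country 1 (pledges 50, payoff 86): dropping to 0 → total 290, payoff 136. Profitable deviation.

No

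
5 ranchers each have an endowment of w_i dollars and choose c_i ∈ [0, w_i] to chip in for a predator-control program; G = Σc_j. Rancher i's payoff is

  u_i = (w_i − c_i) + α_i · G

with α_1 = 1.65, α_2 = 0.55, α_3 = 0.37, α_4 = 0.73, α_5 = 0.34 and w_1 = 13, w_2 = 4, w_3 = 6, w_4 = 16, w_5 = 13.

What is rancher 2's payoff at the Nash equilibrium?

∂u_i/∂c_i = α_i − 1, so rancher i contributes w_i if α_i > 1, else 0.
α_i > 1 for i ∈ {1}; NE contributions (13, 0, 0, 0, 0), G = 13.
u_2 = (4 − 0) + 0.55·13 = 11.15.

11.15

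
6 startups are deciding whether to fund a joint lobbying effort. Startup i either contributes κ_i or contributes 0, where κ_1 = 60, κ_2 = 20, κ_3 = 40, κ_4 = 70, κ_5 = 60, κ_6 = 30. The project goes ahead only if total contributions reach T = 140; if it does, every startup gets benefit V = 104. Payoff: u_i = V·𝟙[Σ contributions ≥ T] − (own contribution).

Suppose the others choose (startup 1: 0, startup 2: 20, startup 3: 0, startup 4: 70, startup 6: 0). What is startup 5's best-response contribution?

Others' total = 90. Contributing 60 brings total to 150 ≥ 140: gain V − κ_5 = 44.
Best response: 60.

60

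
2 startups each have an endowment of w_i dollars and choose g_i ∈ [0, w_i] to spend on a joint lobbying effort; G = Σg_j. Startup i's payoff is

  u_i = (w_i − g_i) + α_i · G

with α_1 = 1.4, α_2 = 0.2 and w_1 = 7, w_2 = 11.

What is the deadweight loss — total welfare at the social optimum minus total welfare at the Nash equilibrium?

6.6

∂u_i/∂g_i = α_i − 1, so startup i contributes w_i if α_i > 1, else 0.
α_i > 1 for i ∈ {1}; NE contributions (7, 0), G = 7.
W^NE = Σw_i − G^NE + (Σα_i)·G^NE = 18 + 0.6·7 = 22.2.
Planner: ∂(Σu_j)/∂g_i = Σα_j − 1 = 0.6 > 0, so everyone contributes w_i; G^SO = 18, W^SO = 18 + 0.6·18 = 28.8.
Deadweight loss = 6.6.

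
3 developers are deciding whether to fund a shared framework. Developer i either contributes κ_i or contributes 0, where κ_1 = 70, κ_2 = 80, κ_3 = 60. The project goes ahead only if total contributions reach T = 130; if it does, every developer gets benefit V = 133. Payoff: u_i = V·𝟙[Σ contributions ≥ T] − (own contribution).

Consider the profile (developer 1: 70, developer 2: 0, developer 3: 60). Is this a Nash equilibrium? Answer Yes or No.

Total = 130 ≥ 130: provided.
Developer 1 (pledges 70, payoff 63): dropping to 0 → total 60, payoff 0. No gain.
Developer 2 (pledges 0, payoff 133): pledging 80 → total 210, payoff 53. No gain.
Developer 3 (pledges 60, payoff 73): dropping to 0 → total 70, payoff 0. No gain.

Yes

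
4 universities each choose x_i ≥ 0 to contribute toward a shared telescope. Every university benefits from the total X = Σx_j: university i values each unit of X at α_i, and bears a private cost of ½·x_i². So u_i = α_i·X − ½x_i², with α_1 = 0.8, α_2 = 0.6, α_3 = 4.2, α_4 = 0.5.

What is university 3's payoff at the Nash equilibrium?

University i's FOC: ∂u_i/∂x_i = α_i − x_i = 0, so x_i* = α_i.
NE contributions = (0.8, 0.6, 4.2, 0.5); X = 6.1.
u_3 = α_3·X − ½·(x_3)² = 4.2·6.1 − ½·4.2² = 16.8.

16.8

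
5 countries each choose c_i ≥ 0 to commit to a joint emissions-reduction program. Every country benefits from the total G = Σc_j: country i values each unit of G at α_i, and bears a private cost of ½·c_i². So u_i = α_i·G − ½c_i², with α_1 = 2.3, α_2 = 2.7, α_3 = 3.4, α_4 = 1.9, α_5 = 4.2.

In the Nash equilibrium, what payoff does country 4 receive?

25.745

Country i's FOC: ∂u_i/∂c_i = α_i − c_i = 0, so c_i* = α_i.
NE contributions = (2.3, 2.7, 3.4, 1.9, 4.2); G = 14.5.
u_4 = α_4·G − ½·(c_4)² = 1.9·14.5 − ½·1.9² = 25.745.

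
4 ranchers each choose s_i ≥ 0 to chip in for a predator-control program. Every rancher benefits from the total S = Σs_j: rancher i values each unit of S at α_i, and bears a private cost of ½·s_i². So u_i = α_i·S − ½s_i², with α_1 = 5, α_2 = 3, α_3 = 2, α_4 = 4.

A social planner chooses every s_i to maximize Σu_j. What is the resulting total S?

Planner FOC: ∂(Σu_j)/∂s_i = (Σα_j) − s_i = 0, so s_i^SO = Σα_j = 14 for every i; S^SO = 56.

56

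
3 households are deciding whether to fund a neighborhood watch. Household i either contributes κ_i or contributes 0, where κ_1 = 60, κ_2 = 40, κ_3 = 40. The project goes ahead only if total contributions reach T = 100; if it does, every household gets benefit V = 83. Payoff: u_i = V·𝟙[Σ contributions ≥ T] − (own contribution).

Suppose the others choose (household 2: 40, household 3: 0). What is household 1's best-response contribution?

Others' total = 40. Contributing 60 brings total to 100 ≥ 100: gain V − κ_1 = 23.
Best response: 60.

60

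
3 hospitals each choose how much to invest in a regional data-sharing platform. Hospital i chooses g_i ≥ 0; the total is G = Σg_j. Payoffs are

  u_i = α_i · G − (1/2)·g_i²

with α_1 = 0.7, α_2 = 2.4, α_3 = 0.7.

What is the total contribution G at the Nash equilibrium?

3.8

Hospital i's FOC: ∂u_i/∂g_i = α_i − g_i = 0, so g_i* = α_i.
NE contributions = (0.7, 2.4, 0.7); G = 3.8.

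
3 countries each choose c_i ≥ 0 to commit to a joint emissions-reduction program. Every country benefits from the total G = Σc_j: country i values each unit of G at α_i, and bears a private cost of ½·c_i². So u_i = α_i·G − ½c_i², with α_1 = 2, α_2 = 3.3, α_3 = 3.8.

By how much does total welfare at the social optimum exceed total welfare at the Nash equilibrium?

Country i's FOC: ∂u_i/∂c_i = α_i − c_i = 0, so c_i* = α_i.
NE contributions = (2, 3.3, 3.8); G = 9.1.
W^NE = (Σα)·G − ½Σα_i² = 9.1² − ½·29.33 = 68.145.
Planner sets c_i = Σα_j = 9.1 for every i, so G^SO = 3·9.1 = 27.3.
W^SO = (Σα)·G^SO − ½·3·(Σα)² = (3/2)·9.1² = 124.215.
Deadweight loss = W^SO − W^NE = 56.07.

56.07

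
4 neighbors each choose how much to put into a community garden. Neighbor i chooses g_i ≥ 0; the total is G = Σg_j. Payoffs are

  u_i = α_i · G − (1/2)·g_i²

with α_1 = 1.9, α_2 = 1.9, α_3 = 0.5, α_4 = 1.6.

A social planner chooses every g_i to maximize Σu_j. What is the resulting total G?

Planner FOC: ∂(Σu_j)/∂g_i = (Σα_j) − g_i = 0, so g_i^SO = Σα_j = 5.9 for every i; G^SO = 23.6.

23.6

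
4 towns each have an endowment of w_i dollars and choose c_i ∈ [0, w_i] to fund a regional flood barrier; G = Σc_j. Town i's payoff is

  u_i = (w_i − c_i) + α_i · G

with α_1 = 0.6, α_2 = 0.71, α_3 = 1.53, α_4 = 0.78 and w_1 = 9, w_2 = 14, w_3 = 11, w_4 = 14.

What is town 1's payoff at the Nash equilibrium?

15.6

∂u_i/∂c_i = α_i − 1, so town i contributes w_i if α_i > 1, else 0.
α_i > 1 for i ∈ {3}; NE contributions (0, 0, 11, 0), G = 11.
u_1 = (9 − 0) + 0.6·11 = 15.6.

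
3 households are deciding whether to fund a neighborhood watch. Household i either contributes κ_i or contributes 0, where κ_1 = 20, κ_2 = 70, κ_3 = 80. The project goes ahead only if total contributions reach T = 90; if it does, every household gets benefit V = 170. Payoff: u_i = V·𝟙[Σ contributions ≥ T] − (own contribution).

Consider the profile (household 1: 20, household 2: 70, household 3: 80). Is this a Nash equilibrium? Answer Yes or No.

Total = 170 ≥ 90: provided.
Household 1 (pledges 20, payoff 150): dropping to 0 → total 150, payoff 170. Profitable deviation.

No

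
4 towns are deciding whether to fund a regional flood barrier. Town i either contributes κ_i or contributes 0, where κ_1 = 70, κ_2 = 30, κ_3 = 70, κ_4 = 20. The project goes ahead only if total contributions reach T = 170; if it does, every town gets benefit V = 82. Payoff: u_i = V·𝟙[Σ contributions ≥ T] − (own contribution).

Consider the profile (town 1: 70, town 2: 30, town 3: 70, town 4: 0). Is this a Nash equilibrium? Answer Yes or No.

Total = 170 ≥ 170: provided.
Town 1 (pledges 70, payoff 12): dropping to 0 → total 100, payoff 0. No gain.
Town 2 (pledges 30, payoff 52): dropping to 0 → total 140, payoff 0. No gain.
Town 3 (pledges 70, payoff 12): dropping to 0 → total 100, payoff 0. No gain.
Town 4 (pledges 0, payoff 82): pledging 20 → total 190, payoff 62. No gain.

Yes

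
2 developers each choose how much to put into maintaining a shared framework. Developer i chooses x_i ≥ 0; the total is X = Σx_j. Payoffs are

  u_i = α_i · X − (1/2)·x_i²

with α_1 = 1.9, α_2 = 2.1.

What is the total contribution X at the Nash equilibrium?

4

Developer i's FOC: ∂u_i/∂x_i = α_i − x_i = 0, so x_i* = α_i.
NE contributions = (1.9, 2.1); X = 4.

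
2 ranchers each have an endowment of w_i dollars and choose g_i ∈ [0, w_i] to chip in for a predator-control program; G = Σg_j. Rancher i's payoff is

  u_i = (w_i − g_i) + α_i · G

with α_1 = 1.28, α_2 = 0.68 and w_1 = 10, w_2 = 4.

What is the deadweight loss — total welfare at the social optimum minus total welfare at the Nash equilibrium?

3.84

∂u_i/∂g_i = α_i − 1, so rancher i contributes w_i if α_i > 1, else 0.
α_i > 1 for i ∈ {1}; NE contributions (10, 0), G = 10.
W^NE = Σw_i − G^NE + (Σα_i)·G^NE = 14 + 0.96·10 = 23.6.
Planner: ∂(Σu_j)/∂g_i = Σα_j − 1 = 0.96 > 0, so everyone contributes w_i; G^SO = 14, W^SO = 14 + 0.96·14 = 27.44.
Deadweight loss = 3.84.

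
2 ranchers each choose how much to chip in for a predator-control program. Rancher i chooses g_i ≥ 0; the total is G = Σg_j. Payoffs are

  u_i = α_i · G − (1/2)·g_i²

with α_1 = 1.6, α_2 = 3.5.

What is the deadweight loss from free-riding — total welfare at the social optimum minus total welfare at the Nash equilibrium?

7.405

Rancher i's FOC: ∂u_i/∂g_i = α_i − g_i = 0, so g_i* = α_i.
NE contributions = (1.6, 3.5); G = 5.1.
W^NE = (Σα)·G − ½Σα_i² = 5.1² − ½·14.81 = 18.605.
Planner sets g_i = Σα_j = 5.1 for every i, so G^SO = 2·5.1 = 10.2.
W^SO = (Σα)·G^SO − ½·2·(Σα)² = (2/2)·5.1² = 26.01.
Deadweight loss = W^SO − W^NE = 7.405.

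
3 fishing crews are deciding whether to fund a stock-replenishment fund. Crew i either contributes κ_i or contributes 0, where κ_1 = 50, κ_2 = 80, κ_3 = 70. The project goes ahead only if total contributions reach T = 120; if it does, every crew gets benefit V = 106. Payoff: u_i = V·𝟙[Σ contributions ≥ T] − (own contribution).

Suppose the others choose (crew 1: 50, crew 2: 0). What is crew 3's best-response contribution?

70

Others' total = 50. Contributing 70 brings total to 120 ≥ 120: gain V − κ_3 = 36.
Best response: 70.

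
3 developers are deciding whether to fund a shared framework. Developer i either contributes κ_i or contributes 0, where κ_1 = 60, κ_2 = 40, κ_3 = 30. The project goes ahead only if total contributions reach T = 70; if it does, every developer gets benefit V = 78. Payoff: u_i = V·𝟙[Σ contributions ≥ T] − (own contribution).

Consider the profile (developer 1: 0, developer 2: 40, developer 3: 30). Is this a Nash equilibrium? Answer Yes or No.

Yes

Total = 70 ≥ 70: provided.
Developer 1 (pledges 0, payoff 78): pledging 60 → total 130, payoff 18. No gain.
Developer 2 (pledges 40, payoff 38): dropping to 0 → total 30, payoff 0. No gain.
Developer 3 (pledges 30, payoff 48): dropping to 0 → total 40, payoff 0. No gain.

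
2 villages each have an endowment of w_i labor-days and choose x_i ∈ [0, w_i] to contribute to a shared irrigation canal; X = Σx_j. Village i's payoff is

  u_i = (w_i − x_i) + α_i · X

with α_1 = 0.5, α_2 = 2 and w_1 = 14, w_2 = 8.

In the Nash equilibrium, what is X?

8

∂u_i/∂x_i = α_i − 1, so village i contributes w_i if α_i > 1, else 0.
α_i > 1 for i ∈ {2}; NE contributions (0, 8), X = 8.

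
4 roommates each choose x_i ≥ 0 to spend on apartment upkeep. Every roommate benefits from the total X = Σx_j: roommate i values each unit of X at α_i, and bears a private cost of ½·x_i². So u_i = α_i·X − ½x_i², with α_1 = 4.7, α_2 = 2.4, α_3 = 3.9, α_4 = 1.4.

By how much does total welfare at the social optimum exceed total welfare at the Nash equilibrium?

176.27

Roommate i's FOC: ∂u_i/∂x_i = α_i − x_i = 0, so x_i* = α_i.
NE contributions = (4.7, 2.4, 3.9, 1.4); X = 12.4.
W^NE = (Σα)·X − ½Σα_i² = 12.4² − ½·45.02 = 131.25.
Planner sets x_i = Σα_j = 12.4 for every i, so X^SO = 4·12.4 = 49.6.
W^SO = (Σα)·X^SO − ½·4·(Σα)² = (4/2)·12.4² = 307.52.
Deadweight loss = W^SO − W^NE = 176.27.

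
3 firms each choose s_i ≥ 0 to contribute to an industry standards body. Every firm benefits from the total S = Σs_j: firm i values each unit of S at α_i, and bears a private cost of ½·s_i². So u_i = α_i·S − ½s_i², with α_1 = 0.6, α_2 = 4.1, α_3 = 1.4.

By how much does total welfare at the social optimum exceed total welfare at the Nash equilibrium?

28.17

Firm i's FOC: ∂u_i/∂s_i = α_i − s_i = 0, so s_i* = α_i.
NE contributions = (0.6, 4.1, 1.4); S = 6.1.
W^NE = (Σα)·S − ½Σα_i² = 6.1² − ½·19.13 = 27.645.
Planner sets s_i = Σα_j = 6.1 for every i, so S^SO = 3·6.1 = 18.3.
W^SO = (Σα)·S^SO − ½·3·(Σα)² = (3/2)·6.1² = 55.815.
Deadweight loss = W^SO − W^NE = 28.17.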